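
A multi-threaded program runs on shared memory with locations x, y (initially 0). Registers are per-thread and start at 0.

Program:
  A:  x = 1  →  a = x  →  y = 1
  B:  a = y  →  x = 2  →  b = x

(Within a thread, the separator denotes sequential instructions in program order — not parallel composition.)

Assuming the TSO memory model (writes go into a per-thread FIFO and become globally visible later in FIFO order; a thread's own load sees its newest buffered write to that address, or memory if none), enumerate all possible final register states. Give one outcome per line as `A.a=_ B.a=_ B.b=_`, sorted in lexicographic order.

A.a=1 B.a=0 B.b=1
A.a=1 B.a=0 B.b=2
A.a=1 B.a=1 B.b=2
A.a=2 B.a=0 B.b=2

outcome vector order: (A.a,B.a,B.b)
|TSO outcomes| = 4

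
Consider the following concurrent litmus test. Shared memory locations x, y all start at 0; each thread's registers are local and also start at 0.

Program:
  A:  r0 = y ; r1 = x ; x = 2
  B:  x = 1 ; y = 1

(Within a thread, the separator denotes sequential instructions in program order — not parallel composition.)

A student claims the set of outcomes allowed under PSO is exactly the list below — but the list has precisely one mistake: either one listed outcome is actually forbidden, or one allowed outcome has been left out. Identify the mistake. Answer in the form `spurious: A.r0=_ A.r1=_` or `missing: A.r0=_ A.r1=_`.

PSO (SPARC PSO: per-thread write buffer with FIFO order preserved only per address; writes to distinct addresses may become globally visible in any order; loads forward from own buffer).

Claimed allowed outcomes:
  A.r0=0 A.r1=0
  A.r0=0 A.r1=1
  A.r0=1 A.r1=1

outcome vector order: (A.r0,A.r1)
[PSO] allowed = {0/0, 0/1, 1/0, 1/1}
PSO∖claimed = {1/0}

missing: A.r0=1 A.r1=0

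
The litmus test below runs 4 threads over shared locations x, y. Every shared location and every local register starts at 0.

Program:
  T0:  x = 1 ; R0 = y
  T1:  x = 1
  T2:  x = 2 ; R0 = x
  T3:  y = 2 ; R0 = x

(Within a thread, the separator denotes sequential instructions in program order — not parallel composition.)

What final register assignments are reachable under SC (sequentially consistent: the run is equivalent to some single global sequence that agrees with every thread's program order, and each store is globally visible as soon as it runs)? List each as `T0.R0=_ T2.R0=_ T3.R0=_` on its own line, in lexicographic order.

T0.R0=0 T2.R0=1 T3.R0=1
T0.R0=0 T2.R0=1 T3.R0=2
T0.R0=0 T2.R0=2 T3.R0=1
T0.R0=0 T2.R0=2 T3.R0=2
T0.R0=2 T2.R0=1 T3.R0=0
T0.R0=2 T2.R0=1 T3.R0=1
T0.R0=2 T2.R0=1 T3.R0=2
T0.R0=2 T2.R0=2 T3.R0=0
T0.R0=2 T2.R0=2 T3.R0=1
T0.R0=2 T2.R0=2 T3.R0=2

outcome vector order: (T0.R0,T2.R0,T3.R0)
|SC outcomes| = 10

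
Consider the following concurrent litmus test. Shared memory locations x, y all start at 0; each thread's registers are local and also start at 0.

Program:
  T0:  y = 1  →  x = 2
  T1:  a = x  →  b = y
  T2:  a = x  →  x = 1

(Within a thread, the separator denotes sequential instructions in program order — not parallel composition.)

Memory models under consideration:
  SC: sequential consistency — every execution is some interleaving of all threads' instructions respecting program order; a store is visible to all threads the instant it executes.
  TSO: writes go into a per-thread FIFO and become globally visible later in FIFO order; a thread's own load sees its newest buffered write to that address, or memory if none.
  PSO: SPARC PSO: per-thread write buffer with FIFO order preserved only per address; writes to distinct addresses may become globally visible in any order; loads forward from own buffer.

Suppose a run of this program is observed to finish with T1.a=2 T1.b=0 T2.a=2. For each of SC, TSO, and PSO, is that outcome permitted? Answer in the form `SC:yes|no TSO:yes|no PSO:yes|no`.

SC:no TSO:no PSO:yes

outcome vector order: (T1.a,T1.b,T2.a)
[SC] allowed = {<0 0 0>, <0 0 2>, <0 1 0>, <0 1 2>, <1 0 0>, <1 1 0>, <1 1 2>, <2 1 0>, <2 1 2>}
[TSO] allowed = {<0 0 0>, <0 0 2>, <0 1 0>, <0 1 2>, <1 0 0>, <1 1 0>, <1 1 2>, <2 1 0>, <2 1 2>}
[PSO] allowed = {<0 0 0>, <0 0 2>, <0 1 0>, <0 1 2>, <1 0 0>, <1 0 2>, <1 1 0>, <1 1 2>, <2 0 0>, <2 0 2>, <2 1 0>, <2 1 2>}
target <2 0 2> ∈ {PSO}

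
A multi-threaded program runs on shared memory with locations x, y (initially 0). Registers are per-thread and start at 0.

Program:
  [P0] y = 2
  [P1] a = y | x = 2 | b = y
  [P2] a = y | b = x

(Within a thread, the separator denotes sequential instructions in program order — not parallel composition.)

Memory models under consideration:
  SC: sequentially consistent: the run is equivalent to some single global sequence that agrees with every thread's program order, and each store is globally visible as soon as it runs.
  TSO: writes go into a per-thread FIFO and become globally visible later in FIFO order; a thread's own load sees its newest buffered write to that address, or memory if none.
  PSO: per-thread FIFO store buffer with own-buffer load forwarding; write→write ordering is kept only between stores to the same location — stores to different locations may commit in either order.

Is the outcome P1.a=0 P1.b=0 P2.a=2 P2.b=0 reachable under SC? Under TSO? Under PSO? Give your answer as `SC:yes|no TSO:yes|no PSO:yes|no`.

outcome vector order: (P1.a,P1.b,P2.a,P2.b)
[SC] allowed = {(0,0,0,0); (0,0,0,2); (0,0,2,2); (0,2,0,0); (0,2,0,2); (0,2,2,0); (0,2,2,2); (2,2,0,0); (2,2,0,2); (2,2,2,0); (2,2,2,2)}
[TSO] allowed = {(0,0,0,0); (0,0,0,2); (0,0,2,0); (0,0,2,2); (0,2,0,0); (0,2,0,2); (0,2,2,0); (0,2,2,2); (2,2,0,0); (2,2,0,2); (2,2,2,0); (2,2,2,2)}
[PSO] allowed = {(0,0,0,0); (0,0,0,2); (0,0,2,0); (0,0,2,2); (0,2,0,0); (0,2,0,2); (0,2,2,0); (0,2,2,2); (2,2,0,0); (2,2,0,2); (2,2,2,0); (2,2,2,2)}
target (0,0,2,0) ∈ {TSO,PSO}

SC:no TSO:yes PSO:yes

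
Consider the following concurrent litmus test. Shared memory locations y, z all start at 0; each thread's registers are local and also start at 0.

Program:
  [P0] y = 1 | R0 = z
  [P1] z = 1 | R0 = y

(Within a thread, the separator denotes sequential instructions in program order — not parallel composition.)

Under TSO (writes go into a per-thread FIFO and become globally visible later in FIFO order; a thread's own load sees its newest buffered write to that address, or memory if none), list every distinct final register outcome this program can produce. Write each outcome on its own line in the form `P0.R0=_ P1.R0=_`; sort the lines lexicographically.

outcome vector order: (P0.R0,P1.R0)
|TSO outcomes| = 4

P0.R0=0 P1.R0=0
P0.R0=0 P1.R0=1
P0.R0=1 P1.R0=0
P0.R0=1 P1.R0=1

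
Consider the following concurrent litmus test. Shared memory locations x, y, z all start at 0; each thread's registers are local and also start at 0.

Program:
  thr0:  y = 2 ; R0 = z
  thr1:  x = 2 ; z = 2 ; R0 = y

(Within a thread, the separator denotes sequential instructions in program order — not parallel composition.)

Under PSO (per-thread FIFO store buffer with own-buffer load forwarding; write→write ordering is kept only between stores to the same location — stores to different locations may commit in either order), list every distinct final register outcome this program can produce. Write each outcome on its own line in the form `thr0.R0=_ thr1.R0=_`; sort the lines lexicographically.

thr0.R0=0 thr1.R0=0
thr0.R0=0 thr1.R0=2
thr0.R0=2 thr1.R0=0
thr0.R0=2 thr1.R0=2

outcome vector order: (thr0.R0,thr1.R0)
|PSO outcomes| = 4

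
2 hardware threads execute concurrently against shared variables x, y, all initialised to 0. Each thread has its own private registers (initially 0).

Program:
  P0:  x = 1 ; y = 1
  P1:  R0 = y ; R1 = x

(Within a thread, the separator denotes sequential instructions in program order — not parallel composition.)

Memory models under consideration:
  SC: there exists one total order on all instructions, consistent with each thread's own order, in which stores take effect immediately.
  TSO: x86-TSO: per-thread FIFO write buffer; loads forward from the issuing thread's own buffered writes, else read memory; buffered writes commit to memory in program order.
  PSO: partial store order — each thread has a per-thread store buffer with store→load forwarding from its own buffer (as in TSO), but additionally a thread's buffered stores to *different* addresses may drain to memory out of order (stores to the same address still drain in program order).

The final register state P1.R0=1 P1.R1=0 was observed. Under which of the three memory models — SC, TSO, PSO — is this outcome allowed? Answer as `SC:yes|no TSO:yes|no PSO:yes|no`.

SC:no TSO:no PSO:yes

outcome vector order: (P1.R0,P1.R1)
under SC → <0 0>, <0 1>, <1 1>
under TSO → <0 0>, <0 1>, <1 1>
under PSO → <0 0>, <0 1>, <1 0>, <1 1>
target <1 0> ∈ {PSO}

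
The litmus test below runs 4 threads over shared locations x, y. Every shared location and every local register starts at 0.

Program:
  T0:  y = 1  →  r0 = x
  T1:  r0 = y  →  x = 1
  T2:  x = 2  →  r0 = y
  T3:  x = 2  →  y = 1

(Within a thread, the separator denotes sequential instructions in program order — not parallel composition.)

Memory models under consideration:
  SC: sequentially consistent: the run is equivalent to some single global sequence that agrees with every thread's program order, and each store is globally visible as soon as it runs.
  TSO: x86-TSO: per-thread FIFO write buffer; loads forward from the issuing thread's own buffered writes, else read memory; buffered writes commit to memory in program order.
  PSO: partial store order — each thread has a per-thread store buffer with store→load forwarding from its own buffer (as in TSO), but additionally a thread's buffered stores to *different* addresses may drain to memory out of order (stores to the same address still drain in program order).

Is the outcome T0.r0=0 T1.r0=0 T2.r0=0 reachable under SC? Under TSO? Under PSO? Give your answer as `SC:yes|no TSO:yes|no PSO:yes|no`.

SC:no TSO:yes PSO:yes

outcome vector order: (T0.r0,T1.r0,T2.r0)
SC (10): 0/0/1; 0/1/1; 1/0/0; 1/0/1; 1/1/0; 1/1/1; 2/0/0; 2/0/1; 2/1/0; 2/1/1
TSO (12): 0/0/0; 0/0/1; 0/1/0; 0/1/1; 1/0/0; 1/0/1; 1/1/0; 1/1/1; 2/0/0; 2/0/1; 2/1/0; 2/1/1
PSO (12): 0/0/0; 0/0/1; 0/1/0; 0/1/1; 1/0/0; 1/0/1; 1/1/0; 1/1/1; 2/0/0; 2/0/1; 2/1/0; 2/1/1
target 0/0/0 ∈ {TSO,PSO}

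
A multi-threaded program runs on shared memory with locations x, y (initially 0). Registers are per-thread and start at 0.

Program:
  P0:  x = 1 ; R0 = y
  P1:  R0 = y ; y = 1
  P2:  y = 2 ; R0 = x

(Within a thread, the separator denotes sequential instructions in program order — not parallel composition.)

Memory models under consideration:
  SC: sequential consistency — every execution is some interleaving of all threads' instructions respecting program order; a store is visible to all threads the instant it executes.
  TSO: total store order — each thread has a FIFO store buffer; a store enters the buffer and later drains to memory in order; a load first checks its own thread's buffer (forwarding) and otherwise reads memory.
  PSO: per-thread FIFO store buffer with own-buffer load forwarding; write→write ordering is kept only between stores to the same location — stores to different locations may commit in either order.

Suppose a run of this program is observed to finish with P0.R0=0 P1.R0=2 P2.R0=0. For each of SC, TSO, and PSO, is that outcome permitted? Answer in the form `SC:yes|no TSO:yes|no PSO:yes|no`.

SC:no TSO:yes PSO:yes

outcome vector order: (P0.R0,P1.R0,P2.R0)
[SC] allowed = {(0,0,1); (0,2,1); (1,0,0); (1,0,1); (1,2,0); (1,2,1); (2,0,0); (2,0,1); (2,2,0); (2,2,1)}
[TSO] allowed = {(0,0,0); (0,0,1); (0,2,0); (0,2,1); (1,0,0); (1,0,1); (1,2,0); (1,2,1); (2,0,0); (2,0,1); (2,2,0); (2,2,1)}
[PSO] allowed = {(0,0,0); (0,0,1); (0,2,0); (0,2,1); (1,0,0); (1,0,1); (1,2,0); (1,2,1); (2,0,0); (2,0,1); (2,2,0); (2,2,1)}
target (0,2,0) ∈ {TSO,PSO}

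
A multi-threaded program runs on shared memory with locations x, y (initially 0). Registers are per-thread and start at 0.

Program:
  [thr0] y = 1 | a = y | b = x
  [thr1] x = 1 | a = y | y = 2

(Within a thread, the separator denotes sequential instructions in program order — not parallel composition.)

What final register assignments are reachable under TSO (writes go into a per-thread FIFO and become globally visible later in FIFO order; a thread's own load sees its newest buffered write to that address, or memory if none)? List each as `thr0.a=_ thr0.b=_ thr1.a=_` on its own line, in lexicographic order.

outcome vector order: (thr0.a,thr0.b,thr1.a)
|TSO outcomes| = 6

thr0.a=1 thr0.b=0 thr1.a=0
thr0.a=1 thr0.b=0 thr1.a=1
thr0.a=1 thr0.b=1 thr1.a=0
thr0.a=1 thr0.b=1 thr1.a=1
thr0.a=2 thr0.b=1 thr1.a=0
thr0.a=2 thr0.b=1 thr1.a=1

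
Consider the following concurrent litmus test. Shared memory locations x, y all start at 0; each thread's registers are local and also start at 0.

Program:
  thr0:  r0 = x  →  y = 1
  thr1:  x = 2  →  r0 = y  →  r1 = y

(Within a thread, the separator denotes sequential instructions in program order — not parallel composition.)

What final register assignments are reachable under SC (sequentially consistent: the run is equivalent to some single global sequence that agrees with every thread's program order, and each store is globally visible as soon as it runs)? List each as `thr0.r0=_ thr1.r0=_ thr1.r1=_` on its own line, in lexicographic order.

outcome vector order: (thr0.r0,thr1.r0,thr1.r1)
|SC outcomes| = 6

thr0.r0=0 thr1.r0=0 thr1.r1=0
thr0.r0=0 thr1.r0=0 thr1.r1=1
thr0.r0=0 thr1.r0=1 thr1.r1=1
thr0.r0=2 thr1.r0=0 thr1.r1=0
thr0.r0=2 thr1.r0=0 thr1.r1=1
thr0.r0=2 thr1.r0=1 thr1.r1=1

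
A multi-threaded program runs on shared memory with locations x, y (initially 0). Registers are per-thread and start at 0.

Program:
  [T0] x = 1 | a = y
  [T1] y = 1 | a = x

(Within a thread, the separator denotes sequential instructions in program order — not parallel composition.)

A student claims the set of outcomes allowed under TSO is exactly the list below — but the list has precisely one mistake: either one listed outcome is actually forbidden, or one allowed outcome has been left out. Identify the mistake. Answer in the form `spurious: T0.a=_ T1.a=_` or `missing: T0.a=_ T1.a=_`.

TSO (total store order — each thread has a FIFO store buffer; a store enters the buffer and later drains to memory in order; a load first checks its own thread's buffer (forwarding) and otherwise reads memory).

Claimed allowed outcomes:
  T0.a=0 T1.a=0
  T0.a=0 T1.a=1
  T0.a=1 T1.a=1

missing: T0.a=1 T1.a=0

outcome vector order: (T0.a,T1.a)
[TSO] allowed = {00; 01; 10; 11}
TSO∖claimed = {10}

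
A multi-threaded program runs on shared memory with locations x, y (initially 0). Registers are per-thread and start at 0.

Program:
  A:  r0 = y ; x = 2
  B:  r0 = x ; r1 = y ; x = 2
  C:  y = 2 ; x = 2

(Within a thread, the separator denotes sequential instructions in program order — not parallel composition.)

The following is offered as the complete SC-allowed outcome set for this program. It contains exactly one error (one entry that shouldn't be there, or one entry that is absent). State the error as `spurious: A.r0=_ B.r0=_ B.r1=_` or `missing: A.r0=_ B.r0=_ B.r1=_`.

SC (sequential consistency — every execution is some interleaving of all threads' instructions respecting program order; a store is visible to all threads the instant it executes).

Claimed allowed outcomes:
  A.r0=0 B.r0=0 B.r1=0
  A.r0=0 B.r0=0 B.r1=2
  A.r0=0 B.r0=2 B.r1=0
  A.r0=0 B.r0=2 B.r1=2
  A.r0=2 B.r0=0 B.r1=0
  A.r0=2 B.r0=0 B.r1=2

missing: A.r0=2 B.r0=2 B.r1=2

outcome vector order: (A.r0,B.r0,B.r1)
SC (7): <0 0 0>, <0 0 2>, <0 2 0>, <0 2 2>, <2 0 0>, <2 0 2>, <2 2 2>
SC∖claimed = {<2 2 2>}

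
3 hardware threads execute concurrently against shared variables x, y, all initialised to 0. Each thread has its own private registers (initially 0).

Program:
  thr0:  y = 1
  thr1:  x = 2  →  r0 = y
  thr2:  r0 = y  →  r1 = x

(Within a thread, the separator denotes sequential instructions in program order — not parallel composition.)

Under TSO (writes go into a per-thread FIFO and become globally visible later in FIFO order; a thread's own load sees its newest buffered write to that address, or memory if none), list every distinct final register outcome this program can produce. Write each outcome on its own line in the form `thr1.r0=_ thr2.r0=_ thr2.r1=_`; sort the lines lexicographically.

outcome vector order: (thr1.r0,thr2.r0,thr2.r1)
|TSO outcomes| = 8

thr1.r0=0 thr2.r0=0 thr2.r1=0
thr1.r0=0 thr2.r0=0 thr2.r1=2
thr1.r0=0 thr2.r0=1 thr2.r1=0
thr1.r0=0 thr2.r0=1 thr2.r1=2
thr1.r0=1 thr2.r0=0 thr2.r1=0
thr1.r0=1 thr2.r0=0 thr2.r1=2
thr1.r0=1 thr2.r0=1 thr2.r1=0
thr1.r0=1 thr2.r0=1 thr2.r1=2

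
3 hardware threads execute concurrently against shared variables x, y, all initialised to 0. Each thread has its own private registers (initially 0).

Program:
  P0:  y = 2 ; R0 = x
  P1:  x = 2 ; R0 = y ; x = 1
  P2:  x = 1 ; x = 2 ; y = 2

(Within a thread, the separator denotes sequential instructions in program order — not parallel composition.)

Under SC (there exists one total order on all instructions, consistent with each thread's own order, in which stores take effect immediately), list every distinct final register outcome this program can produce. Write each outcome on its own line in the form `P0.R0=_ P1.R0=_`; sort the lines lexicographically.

P0.R0=0 P1.R0=2
P0.R0=1 P1.R0=0
P0.R0=1 P1.R0=2
P0.R0=2 P1.R0=0
P0.R0=2 P1.R0=2

outcome vector order: (P0.R0,P1.R0)
|SC outcomes| = 5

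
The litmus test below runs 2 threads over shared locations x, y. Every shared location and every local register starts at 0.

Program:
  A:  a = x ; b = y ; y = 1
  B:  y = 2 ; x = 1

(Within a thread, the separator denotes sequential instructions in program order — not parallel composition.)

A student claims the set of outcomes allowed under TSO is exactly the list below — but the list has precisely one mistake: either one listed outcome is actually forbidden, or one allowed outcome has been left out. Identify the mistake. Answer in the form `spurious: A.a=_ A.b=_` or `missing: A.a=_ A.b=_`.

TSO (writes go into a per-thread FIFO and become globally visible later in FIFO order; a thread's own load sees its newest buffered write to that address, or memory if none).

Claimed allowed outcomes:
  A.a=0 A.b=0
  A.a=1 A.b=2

missing: A.a=0 A.b=2

outcome vector order: (A.a,A.b)
[TSO] allowed = {(0,0); (0,2); (1,2)}
TSO∖claimed = {(0,2)}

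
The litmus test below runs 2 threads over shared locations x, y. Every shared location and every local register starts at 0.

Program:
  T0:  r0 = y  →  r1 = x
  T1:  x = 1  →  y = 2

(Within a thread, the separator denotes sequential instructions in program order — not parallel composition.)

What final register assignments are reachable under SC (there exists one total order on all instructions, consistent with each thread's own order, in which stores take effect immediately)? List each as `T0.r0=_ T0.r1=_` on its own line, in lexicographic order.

T0.r0=0 T0.r1=0
T0.r0=0 T0.r1=1
T0.r0=2 T0.r1=1

outcome vector order: (T0.r0,T0.r1)
|SC outcomes| = 3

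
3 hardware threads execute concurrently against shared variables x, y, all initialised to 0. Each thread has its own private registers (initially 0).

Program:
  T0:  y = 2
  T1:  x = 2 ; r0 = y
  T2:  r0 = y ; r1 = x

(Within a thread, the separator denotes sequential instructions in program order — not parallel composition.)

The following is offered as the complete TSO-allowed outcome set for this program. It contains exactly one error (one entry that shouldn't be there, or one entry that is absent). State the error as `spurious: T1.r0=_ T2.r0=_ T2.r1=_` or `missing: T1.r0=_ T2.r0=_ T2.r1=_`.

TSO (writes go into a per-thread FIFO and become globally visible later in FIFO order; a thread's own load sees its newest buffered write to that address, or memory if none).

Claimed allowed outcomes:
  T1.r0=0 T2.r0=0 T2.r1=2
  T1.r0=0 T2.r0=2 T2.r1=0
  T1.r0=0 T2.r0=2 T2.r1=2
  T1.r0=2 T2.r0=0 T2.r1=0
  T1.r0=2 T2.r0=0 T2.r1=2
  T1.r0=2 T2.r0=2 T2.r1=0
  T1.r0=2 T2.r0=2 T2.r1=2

outcome vector order: (T1.r0,T2.r0,T2.r1)
TSO: 8 outcomes — {0/0/0 0/0/2 0/2/0 0/2/2 2/0/0 2/0/2 2/2/0 2/2/2}
TSO∖claimed = {0/0/0}

missing: T1.r0=0 T2.r0=0 T2.r1=0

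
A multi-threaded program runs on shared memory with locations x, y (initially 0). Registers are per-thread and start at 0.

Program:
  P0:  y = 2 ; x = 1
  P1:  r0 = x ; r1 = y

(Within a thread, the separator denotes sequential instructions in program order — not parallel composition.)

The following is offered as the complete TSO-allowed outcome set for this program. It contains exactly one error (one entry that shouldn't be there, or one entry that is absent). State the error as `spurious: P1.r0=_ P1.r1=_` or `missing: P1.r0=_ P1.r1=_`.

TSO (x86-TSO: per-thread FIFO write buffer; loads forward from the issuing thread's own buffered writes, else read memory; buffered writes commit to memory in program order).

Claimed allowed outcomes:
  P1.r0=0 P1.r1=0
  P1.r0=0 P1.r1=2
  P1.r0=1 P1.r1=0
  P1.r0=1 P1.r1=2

outcome vector order: (P1.r0,P1.r1)
TSO (3): 00 02 12
claimed∖TSO = {10}

spurious: P1.r0=1 P1.r1=0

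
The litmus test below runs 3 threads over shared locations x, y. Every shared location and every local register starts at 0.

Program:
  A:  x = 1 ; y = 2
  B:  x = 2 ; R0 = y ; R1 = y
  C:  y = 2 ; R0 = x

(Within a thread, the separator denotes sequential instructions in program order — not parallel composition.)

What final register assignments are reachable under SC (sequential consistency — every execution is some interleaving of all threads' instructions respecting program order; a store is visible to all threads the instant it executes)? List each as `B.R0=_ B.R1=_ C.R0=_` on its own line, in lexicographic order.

B.R0=0 B.R1=0 C.R0=1
B.R0=0 B.R1=0 C.R0=2
B.R0=0 B.R1=2 C.R0=1
B.R0=0 B.R1=2 C.R0=2
B.R0=2 B.R1=2 C.R0=0
B.R0=2 B.R1=2 C.R0=1
B.R0=2 B.R1=2 C.R0=2

outcome vector order: (B.R0,B.R1,C.R0)
|SC outcomes| = 7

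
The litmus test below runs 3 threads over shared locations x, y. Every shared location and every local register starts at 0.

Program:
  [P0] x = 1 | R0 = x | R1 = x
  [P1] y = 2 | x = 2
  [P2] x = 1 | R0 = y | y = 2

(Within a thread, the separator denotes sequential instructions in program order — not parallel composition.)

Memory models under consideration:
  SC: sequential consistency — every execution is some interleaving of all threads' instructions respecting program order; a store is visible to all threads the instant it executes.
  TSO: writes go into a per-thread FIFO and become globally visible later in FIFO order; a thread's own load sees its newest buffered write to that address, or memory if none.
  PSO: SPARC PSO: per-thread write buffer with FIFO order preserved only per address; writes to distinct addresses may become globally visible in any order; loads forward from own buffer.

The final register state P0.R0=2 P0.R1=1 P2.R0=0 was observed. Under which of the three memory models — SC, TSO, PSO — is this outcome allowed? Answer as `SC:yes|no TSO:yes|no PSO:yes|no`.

outcome vector order: (P0.R0,P0.R1,P2.R0)
[SC] allowed = {<1 1 0>; <1 1 2>; <1 2 0>; <1 2 2>; <2 1 2>; <2 2 0>; <2 2 2>}
[TSO] allowed = {<1 1 0>; <1 1 2>; <1 2 0>; <1 2 2>; <2 1 0>; <2 1 2>; <2 2 0>; <2 2 2>}
[PSO] allowed = {<1 1 0>; <1 1 2>; <1 2 0>; <1 2 2>; <2 1 0>; <2 1 2>; <2 2 0>; <2 2 2>}
target <2 1 0> ∈ {TSO,PSO}

SC:no TSO:yes PSO:yes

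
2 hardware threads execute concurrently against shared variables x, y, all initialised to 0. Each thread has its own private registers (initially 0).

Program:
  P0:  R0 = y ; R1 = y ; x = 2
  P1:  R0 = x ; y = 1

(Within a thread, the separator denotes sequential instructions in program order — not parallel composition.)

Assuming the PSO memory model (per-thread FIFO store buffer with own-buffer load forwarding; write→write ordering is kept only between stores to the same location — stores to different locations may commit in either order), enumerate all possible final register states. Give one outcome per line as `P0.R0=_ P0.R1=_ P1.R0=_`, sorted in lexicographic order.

outcome vector order: (P0.R0,P0.R1,P1.R0)
|PSO outcomes| = 4

P0.R0=0 P0.R1=0 P1.R0=0
P0.R0=0 P0.R1=0 P1.R0=2
P0.R0=0 P0.R1=1 P1.R0=0
P0.R0=1 P0.R1=1 P1.R0=0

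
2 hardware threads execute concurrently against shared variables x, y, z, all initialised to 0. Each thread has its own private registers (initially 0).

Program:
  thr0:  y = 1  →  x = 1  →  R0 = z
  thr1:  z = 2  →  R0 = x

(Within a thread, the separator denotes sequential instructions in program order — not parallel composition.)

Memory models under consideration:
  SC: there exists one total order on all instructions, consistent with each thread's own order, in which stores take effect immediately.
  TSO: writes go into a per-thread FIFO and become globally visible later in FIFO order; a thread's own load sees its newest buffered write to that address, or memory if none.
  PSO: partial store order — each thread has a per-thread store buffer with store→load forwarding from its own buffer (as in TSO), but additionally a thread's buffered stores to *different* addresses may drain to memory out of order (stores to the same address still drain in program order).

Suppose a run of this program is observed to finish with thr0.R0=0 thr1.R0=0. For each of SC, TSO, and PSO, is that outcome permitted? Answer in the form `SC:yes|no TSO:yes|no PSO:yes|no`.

outcome vector order: (thr0.R0,thr1.R0)
[SC] allowed = {0/1, 2/0, 2/1}
[TSO] allowed = {0/0, 0/1, 2/0, 2/1}
[PSO] allowed = {0/0, 0/1, 2/0, 2/1}
target 0/0 ∈ {TSO,PSO}

SC:no TSO:yes PSO:yes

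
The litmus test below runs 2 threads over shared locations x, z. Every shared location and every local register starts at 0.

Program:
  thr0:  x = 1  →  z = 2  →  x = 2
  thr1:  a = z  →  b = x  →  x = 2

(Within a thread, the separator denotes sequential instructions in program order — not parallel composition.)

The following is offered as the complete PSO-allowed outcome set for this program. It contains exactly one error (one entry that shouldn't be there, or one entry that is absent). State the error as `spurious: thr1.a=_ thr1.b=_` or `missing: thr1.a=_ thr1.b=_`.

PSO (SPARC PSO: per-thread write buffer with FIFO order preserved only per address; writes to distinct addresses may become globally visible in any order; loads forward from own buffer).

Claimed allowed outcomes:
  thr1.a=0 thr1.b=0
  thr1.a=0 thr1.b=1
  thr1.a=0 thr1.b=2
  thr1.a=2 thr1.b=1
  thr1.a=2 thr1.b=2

missing: thr1.a=2 thr1.b=0

outcome vector order: (thr1.a,thr1.b)
PSO (6): 0/0 0/1 0/2 2/0 2/1 2/2
PSO∖claimed = {2/0}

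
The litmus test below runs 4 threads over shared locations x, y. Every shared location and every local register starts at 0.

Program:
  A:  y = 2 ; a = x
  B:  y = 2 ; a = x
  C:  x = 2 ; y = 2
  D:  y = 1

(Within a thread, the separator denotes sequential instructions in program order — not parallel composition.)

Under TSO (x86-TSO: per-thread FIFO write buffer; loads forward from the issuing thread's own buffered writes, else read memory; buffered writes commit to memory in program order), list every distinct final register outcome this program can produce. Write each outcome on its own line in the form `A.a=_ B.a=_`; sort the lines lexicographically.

A.a=0 B.a=0
A.a=0 B.a=2
A.a=2 B.a=0
A.a=2 B.a=2

outcome vector order: (A.a,B.a)
|TSO outcomes| = 4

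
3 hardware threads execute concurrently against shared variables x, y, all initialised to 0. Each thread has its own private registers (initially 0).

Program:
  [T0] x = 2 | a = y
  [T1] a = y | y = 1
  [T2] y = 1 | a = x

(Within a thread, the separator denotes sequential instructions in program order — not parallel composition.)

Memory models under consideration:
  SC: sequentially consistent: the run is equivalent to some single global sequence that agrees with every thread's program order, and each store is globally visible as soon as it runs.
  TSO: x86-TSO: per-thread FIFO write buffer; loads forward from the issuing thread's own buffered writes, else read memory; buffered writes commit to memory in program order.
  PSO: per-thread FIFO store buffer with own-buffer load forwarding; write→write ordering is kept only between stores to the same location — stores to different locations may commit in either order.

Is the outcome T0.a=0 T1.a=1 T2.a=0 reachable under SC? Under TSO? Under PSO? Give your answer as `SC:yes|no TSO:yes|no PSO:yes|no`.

SC:no TSO:yes PSO:yes

outcome vector order: (T0.a,T1.a,T2.a)
SC (6): 002, 012, 100, 102, 110, 112
TSO (8): 000, 002, 010, 012, 100, 102, 110, 112
PSO (8): 000, 002, 010, 012, 100, 102, 110, 112
target 010 ∈ {TSO,PSO}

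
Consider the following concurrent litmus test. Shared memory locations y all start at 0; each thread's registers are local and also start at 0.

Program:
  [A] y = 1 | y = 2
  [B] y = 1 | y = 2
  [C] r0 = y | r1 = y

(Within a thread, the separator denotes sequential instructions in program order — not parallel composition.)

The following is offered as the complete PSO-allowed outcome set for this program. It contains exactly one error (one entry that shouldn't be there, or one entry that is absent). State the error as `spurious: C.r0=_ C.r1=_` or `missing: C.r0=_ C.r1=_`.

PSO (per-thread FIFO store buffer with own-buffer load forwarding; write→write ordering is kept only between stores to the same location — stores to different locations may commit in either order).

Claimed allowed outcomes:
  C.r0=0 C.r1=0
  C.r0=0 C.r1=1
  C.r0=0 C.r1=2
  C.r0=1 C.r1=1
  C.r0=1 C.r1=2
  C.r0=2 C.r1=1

missing: C.r0=2 C.r1=2

outcome vector order: (C.r0,C.r1)
PSO (7): <0 0>; <0 1>; <0 2>; <1 1>; <1 2>; <2 1>; <2 2>
PSO∖claimed = {<2 2>}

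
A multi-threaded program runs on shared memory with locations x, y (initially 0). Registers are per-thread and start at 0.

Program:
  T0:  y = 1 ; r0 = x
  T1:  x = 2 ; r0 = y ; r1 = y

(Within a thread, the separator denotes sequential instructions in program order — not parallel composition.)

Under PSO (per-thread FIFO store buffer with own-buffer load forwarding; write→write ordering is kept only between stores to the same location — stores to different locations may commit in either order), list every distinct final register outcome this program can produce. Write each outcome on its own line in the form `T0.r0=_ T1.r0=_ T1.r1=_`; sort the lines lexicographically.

outcome vector order: (T0.r0,T1.r0,T1.r1)
|PSO outcomes| = 6

T0.r0=0 T1.r0=0 T1.r1=0
T0.r0=0 T1.r0=0 T1.r1=1
T0.r0=0 T1.r0=1 T1.r1=1
T0.r0=2 T1.r0=0 T1.r1=0
T0.r0=2 T1.r0=0 T1.r1=1
T0.r0=2 T1.r0=1 T1.r1=1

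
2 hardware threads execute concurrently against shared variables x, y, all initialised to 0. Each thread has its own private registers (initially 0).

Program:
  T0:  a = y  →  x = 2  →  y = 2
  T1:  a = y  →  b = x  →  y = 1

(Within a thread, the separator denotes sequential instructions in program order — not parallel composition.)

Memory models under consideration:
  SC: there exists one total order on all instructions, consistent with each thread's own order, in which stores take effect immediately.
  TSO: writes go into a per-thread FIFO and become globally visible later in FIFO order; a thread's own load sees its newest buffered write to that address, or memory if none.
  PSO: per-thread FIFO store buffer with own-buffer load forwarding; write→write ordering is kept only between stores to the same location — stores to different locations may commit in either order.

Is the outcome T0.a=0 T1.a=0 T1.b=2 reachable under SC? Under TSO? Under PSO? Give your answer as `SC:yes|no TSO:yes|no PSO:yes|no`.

outcome vector order: (T0.a,T1.a,T1.b)
under SC → (0,0,0) (0,0,2) (0,2,2) (1,0,0)
under TSO → (0,0,0) (0,0,2) (0,2,2) (1,0,0)
under PSO → (0,0,0) (0,0,2) (0,2,0) (0,2,2) (1,0,0)
target (0,0,2) ∈ {SC,TSO,PSO}

SC:yes TSO:yes PSO:yes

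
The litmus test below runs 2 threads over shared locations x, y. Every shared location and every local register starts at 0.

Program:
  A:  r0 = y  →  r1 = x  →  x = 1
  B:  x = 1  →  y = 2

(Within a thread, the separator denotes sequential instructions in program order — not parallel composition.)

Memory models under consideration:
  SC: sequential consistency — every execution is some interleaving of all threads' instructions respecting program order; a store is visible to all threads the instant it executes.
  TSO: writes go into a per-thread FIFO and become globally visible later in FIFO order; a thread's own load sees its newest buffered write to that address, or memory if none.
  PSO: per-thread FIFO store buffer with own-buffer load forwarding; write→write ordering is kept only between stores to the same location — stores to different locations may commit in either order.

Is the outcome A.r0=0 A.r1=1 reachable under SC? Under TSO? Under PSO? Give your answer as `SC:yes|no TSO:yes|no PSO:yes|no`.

SC:yes TSO:yes PSO:yes

outcome vector order: (A.r0,A.r1)
SC: 3 outcomes — {(0,0); (0,1); (2,1)}
TSO: 3 outcomes — {(0,0); (0,1); (2,1)}
PSO: 4 outcomes — {(0,0); (0,1); (2,0); (2,1)}
target (0,1) ∈ {SC,TSO,PSO}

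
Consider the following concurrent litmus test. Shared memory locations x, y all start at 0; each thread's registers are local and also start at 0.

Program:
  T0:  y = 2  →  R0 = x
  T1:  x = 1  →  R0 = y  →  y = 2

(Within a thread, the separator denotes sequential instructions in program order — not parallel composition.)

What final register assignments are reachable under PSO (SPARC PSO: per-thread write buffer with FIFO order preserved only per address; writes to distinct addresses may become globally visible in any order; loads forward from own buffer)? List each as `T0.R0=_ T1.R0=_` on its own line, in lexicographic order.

T0.R0=0 T1.R0=0
T0.R0=0 T1.R0=2
T0.R0=1 T1.R0=0
T0.R0=1 T1.R0=2

outcome vector order: (T0.R0,T1.R0)
|PSO outcomes| = 4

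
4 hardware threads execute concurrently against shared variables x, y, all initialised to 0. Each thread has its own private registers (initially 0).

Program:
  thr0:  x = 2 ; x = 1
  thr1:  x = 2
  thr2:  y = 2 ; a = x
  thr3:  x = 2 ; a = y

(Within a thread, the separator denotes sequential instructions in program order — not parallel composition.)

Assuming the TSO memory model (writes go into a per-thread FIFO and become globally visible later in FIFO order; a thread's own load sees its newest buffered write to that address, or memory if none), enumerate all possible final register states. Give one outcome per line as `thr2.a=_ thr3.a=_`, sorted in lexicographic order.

thr2.a=0 thr3.a=0
thr2.a=0 thr3.a=2
thr2.a=1 thr3.a=0
thr2.a=1 thr3.a=2
thr2.a=2 thr3.a=0
thr2.a=2 thr3.a=2

outcome vector order: (thr2.a,thr3.a)
|TSO outcomes| = 6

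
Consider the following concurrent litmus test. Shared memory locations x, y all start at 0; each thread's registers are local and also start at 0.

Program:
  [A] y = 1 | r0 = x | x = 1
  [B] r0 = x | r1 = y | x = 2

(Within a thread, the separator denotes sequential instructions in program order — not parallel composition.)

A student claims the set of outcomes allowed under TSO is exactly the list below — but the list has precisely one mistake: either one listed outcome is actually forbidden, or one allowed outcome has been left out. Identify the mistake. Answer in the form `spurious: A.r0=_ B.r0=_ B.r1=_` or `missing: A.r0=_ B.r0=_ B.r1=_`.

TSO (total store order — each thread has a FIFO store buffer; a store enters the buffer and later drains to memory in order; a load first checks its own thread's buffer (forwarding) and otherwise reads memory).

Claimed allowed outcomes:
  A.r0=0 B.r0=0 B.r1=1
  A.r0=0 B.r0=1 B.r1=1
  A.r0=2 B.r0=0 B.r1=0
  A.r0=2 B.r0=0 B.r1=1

outcome vector order: (A.r0,B.r0,B.r1)
[TSO] allowed = {<0 0 0> <0 0 1> <0 1 1> <2 0 0> <2 0 1>}
TSO∖claimed = {<0 0 0>}

missing: A.r0=0 B.r0=0 B.r1=0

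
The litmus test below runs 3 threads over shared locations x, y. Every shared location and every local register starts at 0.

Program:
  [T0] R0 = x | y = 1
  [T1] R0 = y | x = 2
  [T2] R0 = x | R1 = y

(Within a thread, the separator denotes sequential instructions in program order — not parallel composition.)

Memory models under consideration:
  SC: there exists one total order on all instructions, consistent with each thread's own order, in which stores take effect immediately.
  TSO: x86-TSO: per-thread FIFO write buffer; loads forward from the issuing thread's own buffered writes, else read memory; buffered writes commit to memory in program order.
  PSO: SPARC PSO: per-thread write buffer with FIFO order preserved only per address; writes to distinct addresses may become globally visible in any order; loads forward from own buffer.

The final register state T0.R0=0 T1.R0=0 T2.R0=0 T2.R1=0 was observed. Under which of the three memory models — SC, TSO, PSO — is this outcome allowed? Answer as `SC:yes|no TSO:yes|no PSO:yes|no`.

SC:yes TSO:yes PSO:yes

outcome vector order: (T0.R0,T1.R0,T2.R0,T2.R1)
under SC → 0000 0001 0020 0021 0100 0101 0121 2000 2001 2020 2021
under TSO → 0000 0001 0020 0021 0100 0101 0121 2000 2001 2020 2021
under PSO → 0000 0001 0020 0021 0100 0101 0121 2000 2001 2020 2021
target 0000 ∈ {SC,TSO,PSO}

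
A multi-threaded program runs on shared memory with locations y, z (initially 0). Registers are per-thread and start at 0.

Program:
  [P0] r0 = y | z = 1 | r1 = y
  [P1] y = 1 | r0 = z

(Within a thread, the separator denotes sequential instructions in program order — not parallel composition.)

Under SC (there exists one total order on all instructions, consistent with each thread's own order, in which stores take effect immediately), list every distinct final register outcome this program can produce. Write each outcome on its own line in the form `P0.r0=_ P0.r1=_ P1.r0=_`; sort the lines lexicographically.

P0.r0=0 P0.r1=0 P1.r0=1
P0.r0=0 P0.r1=1 P1.r0=0
P0.r0=0 P0.r1=1 P1.r0=1
P0.r0=1 P0.r1=1 P1.r0=0
P0.r0=1 P0.r1=1 P1.r0=1

outcome vector order: (P0.r0,P0.r1,P1.r0)
|SC outcomes| = 5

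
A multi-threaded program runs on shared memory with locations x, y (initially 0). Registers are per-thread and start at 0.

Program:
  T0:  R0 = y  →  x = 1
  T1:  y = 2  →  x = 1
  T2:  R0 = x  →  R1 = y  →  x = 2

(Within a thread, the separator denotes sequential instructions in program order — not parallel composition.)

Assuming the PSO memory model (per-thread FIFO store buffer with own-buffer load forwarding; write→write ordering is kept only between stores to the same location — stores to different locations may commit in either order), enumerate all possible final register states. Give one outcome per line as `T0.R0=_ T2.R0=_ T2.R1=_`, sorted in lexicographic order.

T0.R0=0 T2.R0=0 T2.R1=0
T0.R0=0 T2.R0=0 T2.R1=2
T0.R0=0 T2.R0=1 T2.R1=0
T0.R0=0 T2.R0=1 T2.R1=2
T0.R0=2 T2.R0=0 T2.R1=0
T0.R0=2 T2.R0=0 T2.R1=2
T0.R0=2 T2.R0=1 T2.R1=0
T0.R0=2 T2.R0=1 T2.R1=2

outcome vector order: (T0.R0,T2.R0,T2.R1)
|PSO outcomes| = 8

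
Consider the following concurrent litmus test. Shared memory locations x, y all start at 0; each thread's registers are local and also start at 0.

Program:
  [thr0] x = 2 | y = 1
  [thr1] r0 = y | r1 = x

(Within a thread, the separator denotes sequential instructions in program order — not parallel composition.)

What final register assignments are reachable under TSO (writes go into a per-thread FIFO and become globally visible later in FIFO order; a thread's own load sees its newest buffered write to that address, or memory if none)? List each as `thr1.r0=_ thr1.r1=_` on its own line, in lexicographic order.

outcome vector order: (thr1.r0,thr1.r1)
|TSO outcomes| = 3

thr1.r0=0 thr1.r1=0
thr1.r0=0 thr1.r1=2
thr1.r0=1 thr1.r1=2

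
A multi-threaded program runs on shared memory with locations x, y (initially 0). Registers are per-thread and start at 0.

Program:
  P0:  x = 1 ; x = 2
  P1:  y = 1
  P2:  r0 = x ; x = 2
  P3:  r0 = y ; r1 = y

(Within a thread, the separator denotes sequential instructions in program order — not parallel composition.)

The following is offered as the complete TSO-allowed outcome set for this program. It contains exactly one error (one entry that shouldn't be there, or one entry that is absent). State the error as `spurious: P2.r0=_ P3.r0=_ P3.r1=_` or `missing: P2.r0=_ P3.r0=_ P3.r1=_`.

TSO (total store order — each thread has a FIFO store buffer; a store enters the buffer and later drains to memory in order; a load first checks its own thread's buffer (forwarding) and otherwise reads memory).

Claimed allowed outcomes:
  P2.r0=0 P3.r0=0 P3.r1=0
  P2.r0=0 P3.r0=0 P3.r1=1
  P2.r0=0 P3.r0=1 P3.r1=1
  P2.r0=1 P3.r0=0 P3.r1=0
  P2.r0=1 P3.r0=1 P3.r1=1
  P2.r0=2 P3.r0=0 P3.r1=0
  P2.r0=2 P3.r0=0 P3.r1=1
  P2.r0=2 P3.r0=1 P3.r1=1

outcome vector order: (P2.r0,P3.r0,P3.r1)
TSO: 9 outcomes — {000 001 011 100 101 111 200 201 211}
TSO∖claimed = {101}

missing: P2.r0=1 P3.r0=0 P3.r1=1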